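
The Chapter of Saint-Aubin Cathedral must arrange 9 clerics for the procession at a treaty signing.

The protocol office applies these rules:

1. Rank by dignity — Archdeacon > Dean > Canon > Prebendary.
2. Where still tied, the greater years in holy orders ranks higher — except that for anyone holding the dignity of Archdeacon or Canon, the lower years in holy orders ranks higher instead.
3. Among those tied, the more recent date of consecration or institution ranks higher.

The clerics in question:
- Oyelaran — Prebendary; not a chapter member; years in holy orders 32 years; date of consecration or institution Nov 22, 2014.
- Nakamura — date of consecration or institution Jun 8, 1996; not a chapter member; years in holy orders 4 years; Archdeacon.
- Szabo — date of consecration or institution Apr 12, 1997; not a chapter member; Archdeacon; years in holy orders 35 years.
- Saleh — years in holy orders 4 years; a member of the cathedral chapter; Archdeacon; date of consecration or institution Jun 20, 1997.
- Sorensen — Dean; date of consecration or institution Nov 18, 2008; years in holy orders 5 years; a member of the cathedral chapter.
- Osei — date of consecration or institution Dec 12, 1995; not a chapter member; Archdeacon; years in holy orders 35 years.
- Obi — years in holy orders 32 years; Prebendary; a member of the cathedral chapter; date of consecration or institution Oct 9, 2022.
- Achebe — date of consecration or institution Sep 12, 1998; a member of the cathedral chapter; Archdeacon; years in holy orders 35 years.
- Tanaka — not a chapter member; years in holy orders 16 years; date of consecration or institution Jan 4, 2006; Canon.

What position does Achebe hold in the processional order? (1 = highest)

3

By dignity: Saleh, Nakamura, Achebe, Szabo and Osei (Archdeacon); then Sorensen (Dean); then Tanaka (Canon); then Obi and Oyelaran (Prebendary).
Among Saleh, Nakamura, Achebe, Szabo and Osei, by years in holy orders (lower first) (reversed rule for this group): Saleh and Nakamura (4 years) before Achebe, Szabo and Osei (35 years).
Among Saleh and Nakamura, by date of consecration or institution (later first): Saleh (Jun 20, 1997) before Nakamura (Jun 8, 1996).
Among Achebe, Szabo and Osei, by date of consecration or institution (later first): Achebe (Sep 12, 1998) before Szabo (Apr 12, 1997) before Osei (Dec 12, 1995).
Obi and Oyelaran both have years in holy orders 32 years, so the next rule applies.
Among Obi and Oyelaran, by date of consecration or institution (later first): Obi (Oct 9, 2022) before Oyelaran (Nov 22, 2014).
Order: Saleh, Nakamura, Achebe, Szabo, Osei, Sorensen, Tanaka, Obi, Oyelaran. So position 3.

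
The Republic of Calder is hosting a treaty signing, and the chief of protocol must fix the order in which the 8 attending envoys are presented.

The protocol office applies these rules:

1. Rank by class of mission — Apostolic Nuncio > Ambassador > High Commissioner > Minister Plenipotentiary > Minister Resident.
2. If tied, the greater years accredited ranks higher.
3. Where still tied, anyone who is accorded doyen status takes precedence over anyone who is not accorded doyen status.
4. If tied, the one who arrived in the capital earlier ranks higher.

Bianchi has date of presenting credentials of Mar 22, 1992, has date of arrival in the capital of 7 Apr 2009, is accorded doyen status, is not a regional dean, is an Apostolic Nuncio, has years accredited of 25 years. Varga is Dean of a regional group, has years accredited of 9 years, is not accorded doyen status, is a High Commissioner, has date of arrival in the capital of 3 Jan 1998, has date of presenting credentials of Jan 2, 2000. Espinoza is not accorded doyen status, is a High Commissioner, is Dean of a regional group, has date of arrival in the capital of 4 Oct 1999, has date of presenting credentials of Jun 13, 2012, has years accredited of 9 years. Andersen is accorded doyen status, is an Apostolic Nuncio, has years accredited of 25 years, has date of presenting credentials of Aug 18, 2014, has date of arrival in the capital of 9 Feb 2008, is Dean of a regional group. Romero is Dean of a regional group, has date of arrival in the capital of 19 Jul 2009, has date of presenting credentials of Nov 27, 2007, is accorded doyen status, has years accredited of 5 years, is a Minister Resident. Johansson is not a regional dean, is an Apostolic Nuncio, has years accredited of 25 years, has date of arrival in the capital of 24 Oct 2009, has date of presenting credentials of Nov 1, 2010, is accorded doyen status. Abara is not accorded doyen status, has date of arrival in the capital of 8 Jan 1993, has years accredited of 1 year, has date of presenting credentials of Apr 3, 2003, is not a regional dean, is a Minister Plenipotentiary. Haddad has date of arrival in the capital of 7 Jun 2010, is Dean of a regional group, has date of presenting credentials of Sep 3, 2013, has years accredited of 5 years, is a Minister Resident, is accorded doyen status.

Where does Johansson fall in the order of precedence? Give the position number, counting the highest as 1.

3

By class of mission: Andersen, Bianchi and Johansson (Apostolic Nuncio); then Varga and Espinoza (High Commissioner); then Abara (Minister Plenipotentiary); then Romero and Haddad (Minister Resident).
Andersen, Bianchi and Johansson all have years accredited 25 years, so the next rule applies.
Andersen, Bianchi and Johansson are each accorded doyen status, so the next rule applies.
Among Andersen, Bianchi and Johansson, by date of arrival in the capital (earlier first): Andersen (9 Feb 2008) before Bianchi (7 Apr 2009) before Johansson (24 Oct 2009).
Varga and Espinoza both have years accredited 9 years, so the next rule applies.
Varga and Espinoza are each not accorded doyen status, so the next rule applies.
Among Varga and Espinoza, by date of arrival in the capital (earlier first): Varga (3 Jan 1998) before Espinoza (4 Oct 1999).
Romero and Haddad both have years accredited 5 years, so the next rule applies.
Romero and Haddad are each accorded doyen status, so the next rule applies.
Among Romero and Haddad, by date of arrival in the capital (earlier first): Romero (19 Jul 2009) before Haddad (7 Jun 2010).
Order: Andersen, Bianchi, Johansson, Varga, Espinoza, Abara, Romero, Haddad. So position 3.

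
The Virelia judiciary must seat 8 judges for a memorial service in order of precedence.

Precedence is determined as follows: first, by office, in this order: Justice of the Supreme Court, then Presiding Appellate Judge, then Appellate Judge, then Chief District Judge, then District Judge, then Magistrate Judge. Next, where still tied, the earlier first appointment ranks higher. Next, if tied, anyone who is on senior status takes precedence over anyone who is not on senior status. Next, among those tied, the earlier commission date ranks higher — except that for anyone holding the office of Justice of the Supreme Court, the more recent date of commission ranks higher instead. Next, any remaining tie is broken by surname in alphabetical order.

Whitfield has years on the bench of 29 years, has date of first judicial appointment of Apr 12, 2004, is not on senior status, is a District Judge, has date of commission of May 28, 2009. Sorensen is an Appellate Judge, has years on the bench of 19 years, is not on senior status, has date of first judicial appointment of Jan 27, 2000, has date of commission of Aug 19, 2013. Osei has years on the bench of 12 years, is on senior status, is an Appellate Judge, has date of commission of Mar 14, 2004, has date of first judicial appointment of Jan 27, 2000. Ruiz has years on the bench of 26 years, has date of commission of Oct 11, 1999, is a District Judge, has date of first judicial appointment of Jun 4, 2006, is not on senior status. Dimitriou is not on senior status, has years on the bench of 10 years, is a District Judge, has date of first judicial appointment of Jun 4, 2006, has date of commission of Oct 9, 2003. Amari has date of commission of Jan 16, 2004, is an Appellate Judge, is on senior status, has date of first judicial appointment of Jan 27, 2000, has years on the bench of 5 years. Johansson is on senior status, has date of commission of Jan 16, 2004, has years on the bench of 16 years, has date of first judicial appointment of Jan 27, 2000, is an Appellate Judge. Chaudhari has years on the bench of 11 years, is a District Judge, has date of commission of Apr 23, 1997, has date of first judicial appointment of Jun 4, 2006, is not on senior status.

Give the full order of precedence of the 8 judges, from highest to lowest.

By office: Amari, Johansson, Osei and Sorensen (Appellate Judge); then Whitfield, Chaudhari, Ruiz and Dimitriou (District Judge).
Amari, Johansson, Osei and Sorensen all have date of first judicial appointment Jan 27, 2000, so the next rule applies.
Among Amari, Johansson, Osei and Sorensen, on senior status before not on senior status: Amari, Johansson and Osei (on senior status) before Sorensen (not on senior status).
Among Amari, Johansson and Osei, by date of commission (earlier first): Amari and Johansson (Jan 16, 2004) before Osei (Mar 14, 2004).
Among Amari and Johansson, alphabetically by surname: Amari before Johansson.
Among Whitfield, Chaudhari, Ruiz and Dimitriou, by date of first judicial appointment (earlier first): Whitfield (Apr 12, 2004) before Chaudhari, Ruiz and Dimitriou (Jun 4, 2006).
Chaudhari, Ruiz and Dimitriou are each not on senior status, so the next rule applies.
Among Chaudhari, Ruiz and Dimitriou, by date of commission (earlier first): Chaudhari (Apr 23, 1997) before Ruiz (Oct 11, 1999) before Dimitriou (Oct 9, 2003).
Full order: Amari, Johansson, Osei, Sorensen, Whitfield, Chaudhari, Ruiz, Dimitriou.

Amari, Johansson, Osei, Sorensen, Whitfield, Chaudhari, Ruiz, Dimitriou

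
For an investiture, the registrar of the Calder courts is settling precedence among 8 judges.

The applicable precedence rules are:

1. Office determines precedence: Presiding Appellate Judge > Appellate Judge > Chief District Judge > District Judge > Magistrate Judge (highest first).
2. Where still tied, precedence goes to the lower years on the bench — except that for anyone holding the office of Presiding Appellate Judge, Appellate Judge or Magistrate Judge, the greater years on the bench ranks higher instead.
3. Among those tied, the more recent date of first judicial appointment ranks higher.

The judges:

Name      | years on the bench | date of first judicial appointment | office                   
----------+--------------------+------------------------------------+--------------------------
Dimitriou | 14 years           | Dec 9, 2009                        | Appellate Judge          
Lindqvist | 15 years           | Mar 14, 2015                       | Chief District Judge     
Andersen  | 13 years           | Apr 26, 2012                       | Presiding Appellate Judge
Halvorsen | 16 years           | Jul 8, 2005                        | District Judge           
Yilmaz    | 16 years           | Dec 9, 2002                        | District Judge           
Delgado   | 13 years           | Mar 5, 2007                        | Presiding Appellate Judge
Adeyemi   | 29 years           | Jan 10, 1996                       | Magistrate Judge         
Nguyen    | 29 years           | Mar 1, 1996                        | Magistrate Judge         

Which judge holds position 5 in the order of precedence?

Halvorsen

By office: Andersen and Delgado (Presiding Appellate Judge); then Dimitriou (Appellate Judge); then Lindqvist (Chief District Judge); then Halvorsen and Yilmaz (District Judge); then Nguyen and Adeyemi (Magistrate Judge).
Andersen and Delgado both have years on the bench 13 years, so the next rule applies.
Among Andersen and Delgado, by date of first judicial appointment (later first): Andersen (Apr 26, 2012) before Delgado (Mar 5, 2007).
Halvorsen and Yilmaz both have years on the bench 16 years, so the next rule applies.
Among Halvorsen and Yilmaz, by date of first judicial appointment (later first): Halvorsen (Jul 8, 2005) before Yilmaz (Dec 9, 2002).
Nguyen and Adeyemi both have years on the bench 29 years, so the next rule applies.
Among Nguyen and Adeyemi, by date of first judicial appointment (later first): Nguyen (Mar 1, 1996) before Adeyemi (Jan 10, 1996).
Order: Andersen, Delgado, Dimitriou, Lindqvist, Halvorsen, Yilmaz, Nguyen, Adeyemi.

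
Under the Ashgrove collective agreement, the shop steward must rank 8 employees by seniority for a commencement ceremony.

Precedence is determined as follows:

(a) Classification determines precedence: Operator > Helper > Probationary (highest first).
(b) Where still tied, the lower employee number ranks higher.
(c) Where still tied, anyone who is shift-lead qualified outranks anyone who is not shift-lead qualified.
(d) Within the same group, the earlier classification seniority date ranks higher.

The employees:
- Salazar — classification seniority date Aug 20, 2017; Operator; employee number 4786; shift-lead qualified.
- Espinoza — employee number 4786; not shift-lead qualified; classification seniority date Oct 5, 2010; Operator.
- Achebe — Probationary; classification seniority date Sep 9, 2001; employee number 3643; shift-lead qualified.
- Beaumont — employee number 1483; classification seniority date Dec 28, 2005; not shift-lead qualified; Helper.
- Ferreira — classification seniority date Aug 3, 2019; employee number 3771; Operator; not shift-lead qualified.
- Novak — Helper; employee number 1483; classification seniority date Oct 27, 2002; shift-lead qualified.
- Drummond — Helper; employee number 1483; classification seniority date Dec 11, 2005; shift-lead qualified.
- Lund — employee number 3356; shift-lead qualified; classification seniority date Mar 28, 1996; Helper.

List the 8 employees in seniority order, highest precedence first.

Ferreira, Salazar, Espinoza, Novak, Drummond, Beaumont, Lund, Achebe

By classification: Ferreira, Salazar and Espinoza (Operator); then Novak, Drummond, Beaumont and Lund (Helper); then Achebe (Probationary).
Among Ferreira, Salazar and Espinoza, by employee number (lower first): Ferreira (3771) before Salazar and Espinoza (4786).
Among Salazar and Espinoza, shift-lead qualified before not shift-lead qualified: Salazar (shift-lead qualified) before Espinoza (not shift-lead qualified).
Among Novak, Drummond, Beaumont and Lund, by employee number (lower first): Novak, Drummond and Beaumont (1483) before Lund (3356).
Among Novak, Drummond and Beaumont, shift-lead qualified before not shift-lead qualified: Novak and Drummond (shift-lead qualified) before Beaumont (not shift-lead qualified).
Among Novak and Drummond, by classification seniority date (earlier first): Novak (Oct 27, 2002) before Drummond (Dec 11, 2005).
Full order: Ferreira, Salazar, Espinoza, Novak, Drummond, Beaumont, Lund, Achebe.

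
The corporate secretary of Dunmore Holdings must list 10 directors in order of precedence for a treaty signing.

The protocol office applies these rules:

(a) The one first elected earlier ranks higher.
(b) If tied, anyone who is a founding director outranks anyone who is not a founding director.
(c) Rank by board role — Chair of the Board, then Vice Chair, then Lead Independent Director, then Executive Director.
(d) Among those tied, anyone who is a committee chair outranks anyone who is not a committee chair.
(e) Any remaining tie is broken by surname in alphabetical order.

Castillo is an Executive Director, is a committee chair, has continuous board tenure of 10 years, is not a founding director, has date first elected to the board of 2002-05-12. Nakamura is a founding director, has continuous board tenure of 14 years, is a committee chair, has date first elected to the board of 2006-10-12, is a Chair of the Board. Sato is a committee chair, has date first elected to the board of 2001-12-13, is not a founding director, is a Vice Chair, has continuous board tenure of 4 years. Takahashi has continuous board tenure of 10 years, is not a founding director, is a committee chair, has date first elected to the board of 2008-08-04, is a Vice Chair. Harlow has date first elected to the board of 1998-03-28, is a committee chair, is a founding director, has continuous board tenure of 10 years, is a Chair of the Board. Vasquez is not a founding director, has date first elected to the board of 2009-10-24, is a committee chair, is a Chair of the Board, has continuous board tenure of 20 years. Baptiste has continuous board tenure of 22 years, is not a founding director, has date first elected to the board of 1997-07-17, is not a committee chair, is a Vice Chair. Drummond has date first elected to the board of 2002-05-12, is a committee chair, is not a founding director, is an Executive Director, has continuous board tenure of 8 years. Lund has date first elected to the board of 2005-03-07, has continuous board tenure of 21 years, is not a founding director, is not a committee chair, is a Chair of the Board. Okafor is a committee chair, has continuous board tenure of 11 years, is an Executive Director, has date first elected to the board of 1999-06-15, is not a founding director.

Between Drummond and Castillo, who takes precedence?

By date first elected to the board (earlier first): Baptiste (1997-07-17); then Harlow (1998-03-28); then Okafor (1999-06-15); then Sato (2001-12-13); then Castillo and Drummond (both 2002-05-12); then Lund (2005-03-07); then Nakamura (2006-10-12); then Takahashi (2008-08-04); then Vasquez (2009-10-24).
Castillo and Drummond are each not a founding director, so the next rule applies.
Castillo and Drummond are each Executive Director, so the next rule applies.
Castillo and Drummond are each a committee chair, so the next rule applies.
Among Castillo and Drummond, alphabetically by surname: Castillo before Drummond.
So Castillo takes precedence.

Castillo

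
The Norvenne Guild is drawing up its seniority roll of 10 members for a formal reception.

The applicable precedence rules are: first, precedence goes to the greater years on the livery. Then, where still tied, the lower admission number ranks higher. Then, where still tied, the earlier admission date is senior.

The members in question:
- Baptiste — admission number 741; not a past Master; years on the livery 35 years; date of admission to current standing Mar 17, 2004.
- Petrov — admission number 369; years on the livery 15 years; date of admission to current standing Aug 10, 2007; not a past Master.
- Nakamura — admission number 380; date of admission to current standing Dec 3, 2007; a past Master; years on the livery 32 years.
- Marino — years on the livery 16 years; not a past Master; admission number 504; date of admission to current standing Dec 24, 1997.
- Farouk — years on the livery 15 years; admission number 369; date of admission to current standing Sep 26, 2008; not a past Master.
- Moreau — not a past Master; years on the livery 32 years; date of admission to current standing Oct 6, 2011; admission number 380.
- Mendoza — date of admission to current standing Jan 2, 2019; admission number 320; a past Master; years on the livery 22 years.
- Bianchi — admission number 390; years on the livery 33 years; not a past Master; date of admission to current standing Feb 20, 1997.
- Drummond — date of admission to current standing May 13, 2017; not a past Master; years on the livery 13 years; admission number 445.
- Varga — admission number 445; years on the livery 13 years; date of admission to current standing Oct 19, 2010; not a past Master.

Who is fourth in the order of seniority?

Moreau

By years on the livery (higher first): Baptiste (35 years); then Bianchi (33 years); then Nakamura and Moreau (both 32 years); then Mendoza (22 years); then Marino (16 years); then Petrov and Farouk (both 15 years); then Varga and Drummond (both 13 years).
Nakamura and Moreau both have admission number 380, so the next rule applies.
Among Nakamura and Moreau, by date of admission to current standing (earlier first): Nakamura (Dec 3, 2007) before Moreau (Oct 6, 2011).
Petrov and Farouk both have admission number 369, so the next rule applies.
Among Petrov and Farouk, by date of admission to current standing (earlier first): Petrov (Aug 10, 2007) before Farouk (Sep 26, 2008).
Varga and Drummond both have admission number 445, so the next rule applies.
Among Varga and Drummond, by date of admission to current standing (earlier first): Varga (Oct 19, 2010) before Drummond (May 13, 2017).
Order: Baptiste, Bianchi, Nakamura, Moreau, Mendoza, Marino, Petrov, Farouk, Varga, Drummond.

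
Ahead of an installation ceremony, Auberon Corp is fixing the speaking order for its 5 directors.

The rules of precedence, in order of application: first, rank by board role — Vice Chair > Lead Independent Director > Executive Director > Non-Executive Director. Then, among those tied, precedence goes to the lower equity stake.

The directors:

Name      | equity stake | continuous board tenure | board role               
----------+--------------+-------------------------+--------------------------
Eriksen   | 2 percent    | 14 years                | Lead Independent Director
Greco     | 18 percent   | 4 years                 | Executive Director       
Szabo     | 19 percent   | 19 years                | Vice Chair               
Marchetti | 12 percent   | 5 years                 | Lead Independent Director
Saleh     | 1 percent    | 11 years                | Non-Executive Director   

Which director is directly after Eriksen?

By board role: Szabo (Vice Chair); then Eriksen and Marchetti (Lead Independent Director); then Greco (Executive Director); then Saleh (Non-Executive Director).
Among Eriksen and Marchetti, by equity stake (lower first): Eriksen (2 percent) before Marchetti (12 percent).
Order: Szabo, Eriksen, Marchetti, Greco, Saleh.

Marchetti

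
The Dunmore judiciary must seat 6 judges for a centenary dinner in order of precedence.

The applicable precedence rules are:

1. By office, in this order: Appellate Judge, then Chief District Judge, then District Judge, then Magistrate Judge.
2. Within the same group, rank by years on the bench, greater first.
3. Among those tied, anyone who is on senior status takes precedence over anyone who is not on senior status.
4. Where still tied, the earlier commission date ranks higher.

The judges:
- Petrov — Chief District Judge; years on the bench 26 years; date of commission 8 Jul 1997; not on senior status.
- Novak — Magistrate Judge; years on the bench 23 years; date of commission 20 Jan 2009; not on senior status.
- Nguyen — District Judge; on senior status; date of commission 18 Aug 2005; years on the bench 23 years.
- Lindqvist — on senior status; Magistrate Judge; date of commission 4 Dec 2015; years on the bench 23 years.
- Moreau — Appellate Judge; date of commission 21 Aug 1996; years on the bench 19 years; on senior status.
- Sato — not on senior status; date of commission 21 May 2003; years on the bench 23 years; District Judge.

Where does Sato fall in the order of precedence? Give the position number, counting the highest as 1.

By office: Moreau (Appellate Judge); then Petrov (Chief District Judge); then Nguyen and Sato (District Judge); then Lindqvist and Novak (Magistrate Judge).
Nguyen and Sato both have years on the bench 23 years, so the next rule applies.
Among Nguyen and Sato, on senior status before not on senior status: Nguyen (on senior status) before Sato (not on senior status).
Lindqvist and Novak both have years on the bench 23 years, so the next rule applies.
Among Lindqvist and Novak, on senior status before not on senior status: Lindqvist (on senior status) before Novak (not on senior status).
Order: Moreau, Petrov, Nguyen, Sato, Lindqvist, Novak. So position 4.

4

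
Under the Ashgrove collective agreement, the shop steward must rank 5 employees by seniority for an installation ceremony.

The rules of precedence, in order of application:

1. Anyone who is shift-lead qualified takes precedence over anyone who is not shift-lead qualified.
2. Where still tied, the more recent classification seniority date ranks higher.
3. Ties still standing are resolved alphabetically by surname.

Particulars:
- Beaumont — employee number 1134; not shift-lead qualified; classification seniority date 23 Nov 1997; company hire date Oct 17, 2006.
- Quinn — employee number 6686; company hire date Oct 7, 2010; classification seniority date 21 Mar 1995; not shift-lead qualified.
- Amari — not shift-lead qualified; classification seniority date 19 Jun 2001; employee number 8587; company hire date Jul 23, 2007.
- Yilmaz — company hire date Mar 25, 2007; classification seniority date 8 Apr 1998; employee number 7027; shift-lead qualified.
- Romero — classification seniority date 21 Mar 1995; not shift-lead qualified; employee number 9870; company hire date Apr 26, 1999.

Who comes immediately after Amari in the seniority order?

By the first rule: Yilmaz (shift-lead qualified); then Amari, Beaumont, Quinn and Romero (each not shift-lead qualified).
Among Amari, Beaumont, Quinn and Romero, by classification seniority date (later first): Amari (19 Jun 2001) before Beaumont (23 Nov 1997) before Quinn and Romero (21 Mar 1995).
Among Quinn and Romero, alphabetically by surname: Quinn before Romero.
Order: Yilmaz, Amari, Beaumont, Quinn, Romero.

Beaumont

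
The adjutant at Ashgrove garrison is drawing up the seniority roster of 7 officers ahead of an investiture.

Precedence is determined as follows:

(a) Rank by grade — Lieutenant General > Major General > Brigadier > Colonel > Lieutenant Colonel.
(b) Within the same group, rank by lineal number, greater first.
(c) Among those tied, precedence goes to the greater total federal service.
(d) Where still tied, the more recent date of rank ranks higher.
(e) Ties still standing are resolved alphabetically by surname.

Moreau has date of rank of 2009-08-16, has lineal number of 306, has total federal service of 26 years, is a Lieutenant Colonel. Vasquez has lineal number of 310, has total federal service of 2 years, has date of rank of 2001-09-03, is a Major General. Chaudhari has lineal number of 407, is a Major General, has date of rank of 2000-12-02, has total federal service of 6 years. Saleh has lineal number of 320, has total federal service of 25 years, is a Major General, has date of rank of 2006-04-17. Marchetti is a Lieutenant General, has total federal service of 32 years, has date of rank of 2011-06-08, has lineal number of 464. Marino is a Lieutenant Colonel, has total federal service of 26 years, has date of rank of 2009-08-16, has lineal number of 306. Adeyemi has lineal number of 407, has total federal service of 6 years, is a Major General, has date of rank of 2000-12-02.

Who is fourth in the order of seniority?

Saleh

By grade: Marchetti (Lieutenant General); then Adeyemi, Chaudhari, Saleh and Vasquez (Major General); then Marino and Moreau (Lieutenant Colonel).
Among Adeyemi, Chaudhari, Saleh and Vasquez, by lineal number (higher first): Adeyemi and Chaudhari (407) before Saleh (320) before Vasquez (310).
Adeyemi and Chaudhari both have total federal service 6 years, so the next rule applies.
Adeyemi and Chaudhari both have date of rank 2000-12-02, so the next rule applies.
Among Adeyemi and Chaudhari, alphabetically by surname: Adeyemi before Chaudhari.
Marino and Moreau both have lineal number 306, so the next rule applies.
Marino and Moreau both have total federal service 26 years, so the next rule applies.
Marino and Moreau both have date of rank 2009-08-16, so the next rule applies.
Among Marino and Moreau, alphabetically by surname: Marino before Moreau.
Order: Marchetti, Adeyemi, Chaudhari, Saleh, Vasquez, Marino, Moreau.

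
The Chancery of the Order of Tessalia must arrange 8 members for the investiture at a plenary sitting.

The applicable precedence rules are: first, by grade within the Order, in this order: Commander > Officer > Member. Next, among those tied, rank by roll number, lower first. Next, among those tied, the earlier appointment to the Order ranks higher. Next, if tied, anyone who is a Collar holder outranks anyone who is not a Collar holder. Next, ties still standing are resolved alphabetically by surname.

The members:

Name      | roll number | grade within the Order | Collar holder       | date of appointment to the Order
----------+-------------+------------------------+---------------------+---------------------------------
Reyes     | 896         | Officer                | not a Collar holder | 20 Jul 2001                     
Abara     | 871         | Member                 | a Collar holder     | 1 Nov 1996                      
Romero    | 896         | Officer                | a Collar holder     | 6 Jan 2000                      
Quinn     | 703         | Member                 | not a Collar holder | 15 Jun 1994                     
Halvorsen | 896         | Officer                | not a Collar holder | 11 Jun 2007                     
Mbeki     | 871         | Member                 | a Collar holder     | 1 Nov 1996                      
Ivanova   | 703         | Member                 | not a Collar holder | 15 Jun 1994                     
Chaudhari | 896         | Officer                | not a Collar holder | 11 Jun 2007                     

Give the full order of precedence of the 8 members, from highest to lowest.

Romero, Reyes, Chaudhari, Halvorsen, Ivanova, Quinn, Abara, Mbeki

By grade within the Order: Romero, Reyes, Chaudhari and Halvorsen (Officer); then Ivanova, Quinn, Abara and Mbeki (Member).
Romero, Reyes, Chaudhari and Halvorsen all have roll number 896, so the next rule applies.
Among Romero, Reyes, Chaudhari and Halvorsen, by date of appointment to the Order (earlier first): Romero (6 Jan 2000) before Reyes (20 Jul 2001) before Chaudhari and Halvorsen (11 Jun 2007).
Chaudhari and Halvorsen are each not a Collar holder, so the next rule applies.
Among Chaudhari and Halvorsen, alphabetically by surname: Chaudhari before Halvorsen.
Among Ivanova, Quinn, Abara and Mbeki, by roll number (lower first): Ivanova and Quinn (703) before Abara and Mbeki (871).
Ivanova and Quinn both have date of appointment to the Order 15 Jun 1994, so the next rule applies.
Ivanova and Quinn are each not a Collar holder, so the next rule applies.
Among Ivanova and Quinn, alphabetically by surname: Ivanova before Quinn.
Abara and Mbeki both have date of appointment to the Order 1 Nov 1996, so the next rule applies.
Abara and Mbeki are each a Collar holder, so the next rule applies.
Among Abara and Mbeki, alphabetically by surname: Abara before Mbeki.
Full order: Romero, Reyes, Chaudhari, Halvorsen, Ivanova, Quinn, Abara, Mbeki.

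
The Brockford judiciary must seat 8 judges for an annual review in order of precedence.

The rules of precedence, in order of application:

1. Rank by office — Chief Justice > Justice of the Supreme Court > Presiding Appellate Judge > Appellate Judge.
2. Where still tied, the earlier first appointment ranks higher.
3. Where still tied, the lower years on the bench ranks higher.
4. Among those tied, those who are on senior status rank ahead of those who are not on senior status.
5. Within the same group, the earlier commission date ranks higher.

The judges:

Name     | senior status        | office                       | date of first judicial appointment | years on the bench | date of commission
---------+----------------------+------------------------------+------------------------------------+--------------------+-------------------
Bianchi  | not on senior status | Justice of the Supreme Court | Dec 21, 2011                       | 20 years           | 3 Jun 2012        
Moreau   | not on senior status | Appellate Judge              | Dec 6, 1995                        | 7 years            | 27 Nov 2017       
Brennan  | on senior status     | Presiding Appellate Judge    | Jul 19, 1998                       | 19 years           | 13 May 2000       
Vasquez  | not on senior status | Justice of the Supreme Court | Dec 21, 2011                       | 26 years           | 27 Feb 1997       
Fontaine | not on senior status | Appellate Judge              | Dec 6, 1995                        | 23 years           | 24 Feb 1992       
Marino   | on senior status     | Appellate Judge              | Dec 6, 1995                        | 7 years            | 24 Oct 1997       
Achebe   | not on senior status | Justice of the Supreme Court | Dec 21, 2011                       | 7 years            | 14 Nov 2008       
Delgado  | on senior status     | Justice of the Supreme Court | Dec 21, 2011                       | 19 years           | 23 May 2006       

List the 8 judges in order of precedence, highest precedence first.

Achebe, Delgado, Bianchi, Vasquez, Brennan, Marino, Moreau, Fontaine

By office: Achebe, Delgado, Bianchi and Vasquez (Justice of the Supreme Court); then Brennan (Presiding Appellate Judge); then Marino, Moreau and Fontaine (Appellate Judge).
Achebe, Delgado, Bianchi and Vasquez all have date of first judicial appointment Dec 21, 2011, so the next rule applies.
Among Achebe, Delgado, Bianchi and Vasquez, by years on the bench (lower first): Achebe (7 years) before Delgado (19 years) before Bianchi (20 years) before Vasquez (26 years).
Marino, Moreau and Fontaine all have date of first judicial appointment Dec 6, 1995, so the next rule applies.
Among Marino, Moreau and Fontaine, by years on the bench (lower first): Marino and Moreau (7 years) before Fontaine (23 years).
Among Marino and Moreau, on senior status before not on senior status: Marino (on senior status) before Moreau (not on senior status).
Full order: Achebe, Delgado, Bianchi, Vasquez, Brennan, Marino, Moreau, Fontaine.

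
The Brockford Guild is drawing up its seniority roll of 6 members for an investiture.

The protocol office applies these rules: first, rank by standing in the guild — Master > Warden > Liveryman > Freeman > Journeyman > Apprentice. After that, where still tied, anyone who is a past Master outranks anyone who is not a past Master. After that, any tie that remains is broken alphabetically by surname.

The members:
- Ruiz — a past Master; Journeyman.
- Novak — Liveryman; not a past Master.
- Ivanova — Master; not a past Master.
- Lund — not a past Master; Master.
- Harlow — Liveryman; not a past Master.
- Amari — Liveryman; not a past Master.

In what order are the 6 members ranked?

By standing in the guild: Ivanova and Lund (Master); then Amari, Harlow and Novak (Liveryman); then Ruiz (Journeyman).
Ivanova and Lund are each not a past Master, so the next rule applies.
Among Ivanova and Lund, alphabetically by surname: Ivanova before Lund.
Amari, Harlow and Novak are each not a past Master, so the next rule applies.
Among Amari, Harlow and Novak, alphabetically by surname: Amari before Harlow before Novak.
Full order: Ivanova, Lund, Amari, Harlow, Novak, Ruiz.

Ivanova, Lund, Amari, Harlow, Novak, Ruiz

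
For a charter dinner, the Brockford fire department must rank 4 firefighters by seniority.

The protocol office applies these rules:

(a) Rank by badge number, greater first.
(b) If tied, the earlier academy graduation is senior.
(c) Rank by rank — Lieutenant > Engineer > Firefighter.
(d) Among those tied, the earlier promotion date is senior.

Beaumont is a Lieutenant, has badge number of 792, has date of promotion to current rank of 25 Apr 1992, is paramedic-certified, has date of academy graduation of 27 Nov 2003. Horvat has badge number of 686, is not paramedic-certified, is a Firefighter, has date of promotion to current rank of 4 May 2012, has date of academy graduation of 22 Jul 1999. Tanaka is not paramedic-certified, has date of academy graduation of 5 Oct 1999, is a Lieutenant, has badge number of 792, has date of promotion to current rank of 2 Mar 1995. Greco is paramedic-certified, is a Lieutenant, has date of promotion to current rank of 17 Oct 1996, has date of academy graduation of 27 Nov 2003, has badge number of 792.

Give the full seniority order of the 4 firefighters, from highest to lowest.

Tanaka, Beaumont, Greco, Horvat

By badge number (higher first): Tanaka, Beaumont and Greco (each 792); then Horvat (686).
Among Tanaka, Beaumont and Greco, by date of academy graduation (earlier first): Tanaka (5 Oct 1999) before Beaumont and Greco (27 Nov 2003).
Beaumont and Greco are each Lieutenant, so the next rule applies.
Among Beaumont and Greco, by date of promotion to current rank (earlier first): Beaumont (25 Apr 1992) before Greco (17 Oct 1996).
Full order: Tanaka, Beaumont, Greco, Horvat.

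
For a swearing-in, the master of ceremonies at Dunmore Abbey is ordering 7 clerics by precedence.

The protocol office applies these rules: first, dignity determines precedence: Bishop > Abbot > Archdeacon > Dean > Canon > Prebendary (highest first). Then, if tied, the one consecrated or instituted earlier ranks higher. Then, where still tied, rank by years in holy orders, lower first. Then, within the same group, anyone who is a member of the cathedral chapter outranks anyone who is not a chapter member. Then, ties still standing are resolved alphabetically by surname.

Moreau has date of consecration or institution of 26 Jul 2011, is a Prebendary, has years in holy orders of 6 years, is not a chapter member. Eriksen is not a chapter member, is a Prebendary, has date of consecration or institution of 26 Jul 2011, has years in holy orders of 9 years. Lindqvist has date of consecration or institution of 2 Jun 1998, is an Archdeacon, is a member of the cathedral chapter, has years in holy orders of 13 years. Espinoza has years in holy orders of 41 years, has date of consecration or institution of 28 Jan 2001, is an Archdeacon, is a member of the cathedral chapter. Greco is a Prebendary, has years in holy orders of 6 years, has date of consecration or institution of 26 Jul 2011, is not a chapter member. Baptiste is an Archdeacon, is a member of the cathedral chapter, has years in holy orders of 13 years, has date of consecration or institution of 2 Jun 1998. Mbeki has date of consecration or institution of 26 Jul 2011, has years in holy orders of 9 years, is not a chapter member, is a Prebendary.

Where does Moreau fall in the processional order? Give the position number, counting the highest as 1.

5

By dignity: Baptiste, Lindqvist and Espinoza (Archdeacon); then Greco, Moreau, Eriksen and Mbeki (Prebendary).
Among Baptiste, Lindqvist and Espinoza, by date of consecration or institution (earlier first): Baptiste and Lindqvist (2 Jun 1998) before Espinoza (28 Jan 2001).
Baptiste and Lindqvist both have years in holy orders 13 years, so the next rule applies.
Baptiste and Lindqvist are each a member of the cathedral chapter, so the next rule applies.
Among Baptiste and Lindqvist, alphabetically by surname: Baptiste before Lindqvist.
Greco, Moreau, Eriksen and Mbeki all have date of consecration or institution 26 Jul 2011, so the next rule applies.
Among Greco, Moreau, Eriksen and Mbeki, by years in holy orders (lower first): Greco and Moreau (6 years) before Eriksen and Mbeki (9 years).
Greco and Moreau are each not a chapter member, so the next rule applies.
Among Greco and Moreau, alphabetically by surname: Greco before Moreau.
Eriksen and Mbeki are each not a chapter member, so the next rule applies.
Among Eriksen and Mbeki, alphabetically by surname: Eriksen before Mbeki.
Order: Baptiste, Lindqvist, Espinoza, Greco, Moreau, Eriksen, Mbeki. So position 5.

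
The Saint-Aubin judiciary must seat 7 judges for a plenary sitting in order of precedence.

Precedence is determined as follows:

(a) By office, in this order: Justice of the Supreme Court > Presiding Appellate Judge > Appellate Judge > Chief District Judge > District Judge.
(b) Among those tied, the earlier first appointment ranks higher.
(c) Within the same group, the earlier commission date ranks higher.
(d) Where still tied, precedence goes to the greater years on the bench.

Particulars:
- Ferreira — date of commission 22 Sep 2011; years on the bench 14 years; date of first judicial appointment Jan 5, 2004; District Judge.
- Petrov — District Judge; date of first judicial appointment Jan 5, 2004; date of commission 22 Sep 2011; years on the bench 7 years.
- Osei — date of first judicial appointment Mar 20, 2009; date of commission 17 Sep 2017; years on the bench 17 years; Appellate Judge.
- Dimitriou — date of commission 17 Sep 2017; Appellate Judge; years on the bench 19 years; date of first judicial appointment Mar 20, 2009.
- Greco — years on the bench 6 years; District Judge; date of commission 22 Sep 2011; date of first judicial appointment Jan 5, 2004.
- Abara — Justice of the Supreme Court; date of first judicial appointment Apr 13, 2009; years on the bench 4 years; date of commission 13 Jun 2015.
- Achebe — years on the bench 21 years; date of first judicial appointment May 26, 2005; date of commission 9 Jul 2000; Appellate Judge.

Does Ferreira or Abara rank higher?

By office: Abara (Justice of the Supreme Court); then Achebe, Dimitriou and Osei (Appellate Judge); then Ferreira, Petrov and Greco (District Judge).
Among Achebe, Dimitriou and Osei, by date of first judicial appointment (earlier first): Achebe (May 26, 2005) before Dimitriou and Osei (Mar 20, 2009).
Dimitriou and Osei both have date of commission 17 Sep 2017, so the next rule applies.
Among Dimitriou and Osei, by years on the bench (higher first): Dimitriou (19 years) before Osei (17 years).
Ferreira, Petrov and Greco all have date of first judicial appointment Jan 5, 2004, so the next rule applies.
Ferreira, Petrov and Greco all have date of commission 22 Sep 2011, so the next rule applies.
Among Ferreira, Petrov and Greco, by years on the bench (higher first): Ferreira (14 years) before Petrov (7 years) before Greco (6 years).
So Abara takes precedence.

Abara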